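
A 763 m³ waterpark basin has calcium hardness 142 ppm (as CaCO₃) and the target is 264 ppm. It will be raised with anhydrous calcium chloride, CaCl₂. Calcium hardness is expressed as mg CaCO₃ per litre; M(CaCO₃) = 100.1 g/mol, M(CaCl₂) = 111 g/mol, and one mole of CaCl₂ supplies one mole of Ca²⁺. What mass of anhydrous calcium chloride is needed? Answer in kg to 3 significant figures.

Volume: 763 m³ = 763,000 L.
Hardness to add: (264 − 142) = 122 mg/L as CaCO₃ × 763,000 L = 93,090 g as CaCO₃.
Moles of Ca²⁺ (1 mol Ca²⁺ ≡ 1 mol CaCO₃): 93,090 / 100.1 g/mol = 929.9 mol.
Mass of CaCl₂: 929.9 × 111 = 103,200 g.

103 kg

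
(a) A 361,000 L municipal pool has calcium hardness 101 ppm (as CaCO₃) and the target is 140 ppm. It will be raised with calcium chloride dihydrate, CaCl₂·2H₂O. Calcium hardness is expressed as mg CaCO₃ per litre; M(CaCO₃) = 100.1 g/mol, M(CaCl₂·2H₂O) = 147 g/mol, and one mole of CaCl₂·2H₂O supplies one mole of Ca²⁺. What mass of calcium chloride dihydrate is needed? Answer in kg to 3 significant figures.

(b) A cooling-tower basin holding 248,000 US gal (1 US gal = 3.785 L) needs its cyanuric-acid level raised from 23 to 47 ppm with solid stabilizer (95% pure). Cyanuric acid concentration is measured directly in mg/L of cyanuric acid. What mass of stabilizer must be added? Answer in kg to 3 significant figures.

(a) 20.7 kg; (b) 23.7 kg

(a) Hardness to add: (140 − 101) = 39 mg/L as CaCO₃ × 361,000 L = 14,080 g as CaCO₃.
(a) Moles of Ca²⁺ (1 mol Ca²⁺ ≡ 1 mol CaCO₃): 14,080 / 100.1 g/mol = 140.6 mol.
(a) Mass of CaCl₂·2H₂O: 140.6 × 147 = 20,680 g.

(b) Volume: 248,000 US gal × 3.785 L/gal = 938,680 L.
(b) CYA to add: (47 − 23) = 24 mg/L × 938,680 L = 22,530 g cyanuric acid.
(b) At 95% purity: 22,530 / 0.95 = 23,710 g product.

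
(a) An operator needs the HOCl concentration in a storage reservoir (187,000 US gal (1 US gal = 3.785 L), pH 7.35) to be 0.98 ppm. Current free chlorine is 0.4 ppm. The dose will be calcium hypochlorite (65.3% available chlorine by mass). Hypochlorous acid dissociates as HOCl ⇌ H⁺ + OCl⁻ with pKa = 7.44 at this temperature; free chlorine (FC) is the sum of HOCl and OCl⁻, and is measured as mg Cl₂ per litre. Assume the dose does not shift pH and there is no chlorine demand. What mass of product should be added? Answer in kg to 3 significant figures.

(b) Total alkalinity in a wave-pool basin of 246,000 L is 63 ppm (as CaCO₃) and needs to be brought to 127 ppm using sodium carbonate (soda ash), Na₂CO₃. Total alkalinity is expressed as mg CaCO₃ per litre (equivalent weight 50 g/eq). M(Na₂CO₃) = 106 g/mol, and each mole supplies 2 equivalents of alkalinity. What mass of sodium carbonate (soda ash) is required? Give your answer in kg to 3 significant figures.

(a) 1.49 kg; (b) 16.7 kg

(a) Volume: 187,000 US gal × 3.785 L/gal = 707,795 L.
(a) [OCl⁻]/[HOCl] = 10^(pH − pKa) = 10^(7.35 − 7.44) = 0.8128; fraction as HOCl = 1/(1 + 0.8128) = 0.5516.
(a) Free chlorine required for 0.98 ppm HOCl: 0.98 / 0.5516 = 1.777 ppm.
(a) FC to add: 1.777 − 0.4 = 1.377 mg/L as Cl₂.
(a) Cl₂ equivalent: 1.377 mg/L × 707,795 L = 974.3 g.
(a) Product at 65.3% available Cl: 974.3 / 0.653 = 1492 g.

(b) Alkalinity to add: (127 − 63) = 64 mg/L as CaCO₃ × 246,000 L = 15,740 g as CaCO₃.
(b) Equivalents: 15,740 g ÷ 50 g/eq = 314.9 eq.
(b) Each mole of Na₂CO₃ supplies 2 eq, so 314.9 / 2 = 157.4 mol.
(b) Mass: 157.4 mol × 106 g/mol = 16,690 g.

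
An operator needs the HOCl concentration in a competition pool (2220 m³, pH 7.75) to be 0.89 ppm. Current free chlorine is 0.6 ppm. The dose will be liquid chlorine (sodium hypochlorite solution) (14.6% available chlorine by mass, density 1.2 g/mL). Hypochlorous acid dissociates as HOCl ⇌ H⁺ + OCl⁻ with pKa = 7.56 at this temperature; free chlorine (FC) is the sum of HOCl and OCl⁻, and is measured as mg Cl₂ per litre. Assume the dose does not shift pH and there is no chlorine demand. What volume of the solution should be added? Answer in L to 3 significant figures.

21.1 L

Volume: 2220 m³ = 2,220,000 L.
[OCl⁻]/[HOCl] = 10^(pH − pKa) = 10^(7.75 − 7.56) = 1.549; fraction as HOCl = 1/(1 + 1.549) = 0.3923.
Free chlorine required for 0.89 ppm HOCl: 0.89 / 0.3923 = 2.268 ppm.
FC to add: 2.268 − 0.6 = 1.668 mg/L as Cl₂.
Cl₂ equivalent: 1.668 mg/L × 2,220,000 L = 3704 g.
Product at 14.6% available Cl: 3704 / 0.146 = 25,370 g.
Volume: 25,370 g ÷ 1.2 g/mL = 21,140 mL.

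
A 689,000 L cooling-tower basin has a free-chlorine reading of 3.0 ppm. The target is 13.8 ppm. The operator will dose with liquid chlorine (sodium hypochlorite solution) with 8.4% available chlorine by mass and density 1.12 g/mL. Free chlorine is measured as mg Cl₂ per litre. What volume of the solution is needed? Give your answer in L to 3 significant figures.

Chlorine deficit: 13.8 − 3.0 = 10.8 ppm = 10.8 mg/L as Cl₂.
Cl₂ equivalent needed: 10.8 mg/L × 689,000 L = 7,441,000 mg = 7441 g.
Product at 8.4% available chlorine: 7441 / 0.084 = 88,590 g.
Volume at density 1.12 g/mL: 88,590 g ÷ 1.12 g/mL = 79,090 mL.

79.1 L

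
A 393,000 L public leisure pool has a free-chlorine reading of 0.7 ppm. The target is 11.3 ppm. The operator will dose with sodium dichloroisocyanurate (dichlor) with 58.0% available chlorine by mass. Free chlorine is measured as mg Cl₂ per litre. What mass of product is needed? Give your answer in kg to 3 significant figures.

7.18 kg

Chlorine deficit: 11.3 − 0.7 = 10.6 ppm = 10.6 mg/L as Cl₂.
Cl₂ equivalent needed: 10.6 mg/L × 393,000 L = 4,166,000 mg = 4166 g.
Product at 58.0% available chlorine: 4166 / 0.58 = 7182 g.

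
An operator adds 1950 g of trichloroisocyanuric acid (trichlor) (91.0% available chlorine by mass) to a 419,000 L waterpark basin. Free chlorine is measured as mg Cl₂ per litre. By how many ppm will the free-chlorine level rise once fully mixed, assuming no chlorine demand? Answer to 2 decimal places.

4.24 ppm

Available chlorine delivered: 1950 g × 0.91 = 1774 g as Cl₂.
Concentration rise: 1774 g / 419,000 L = 4.235 mg/L = 4.24 ppm.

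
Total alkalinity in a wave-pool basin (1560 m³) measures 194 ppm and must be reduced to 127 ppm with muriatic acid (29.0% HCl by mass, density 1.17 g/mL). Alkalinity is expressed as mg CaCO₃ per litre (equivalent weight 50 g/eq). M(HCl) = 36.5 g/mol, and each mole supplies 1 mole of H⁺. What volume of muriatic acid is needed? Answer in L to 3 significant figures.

225 L

Volume: 1560 m³ = 1,560,000 L.
Alkalinity to neutralize: (194 − 127) = 67 mg/L as CaCO₃ × 1,560,000 L = 104,500 g as CaCO₃.
Equivalents of H⁺ required: 104,500 ÷ 50 g/eq = 2090 eq = 2090 mol HCl.
Mass of HCl: 2090 × 36.5 = 76,300 g.
Mass of 29.0% solution: 76,300 / 0.29 = 263,100 g.
Volume: 263,100 g ÷ 1.17 g/mL = 224,900 mL.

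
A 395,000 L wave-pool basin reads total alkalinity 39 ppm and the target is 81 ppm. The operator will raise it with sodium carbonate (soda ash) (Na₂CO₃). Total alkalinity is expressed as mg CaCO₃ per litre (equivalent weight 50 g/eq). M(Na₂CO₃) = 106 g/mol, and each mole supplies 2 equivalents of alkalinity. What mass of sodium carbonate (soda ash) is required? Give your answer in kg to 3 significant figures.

17.6 kg

Alkalinity to add: (81 − 39) = 42 mg/L as CaCO₃ × 395,000 L = 16,590 g as CaCO₃.
Equivalents: 16,590 g ÷ 50 g/eq = 331.8 eq.
Each mole of Na₂CO₃ supplies 2 eq, so 331.8 / 2 = 165.9 mol.
Mass: 165.9 mol × 106 g/mol = 17,590 g.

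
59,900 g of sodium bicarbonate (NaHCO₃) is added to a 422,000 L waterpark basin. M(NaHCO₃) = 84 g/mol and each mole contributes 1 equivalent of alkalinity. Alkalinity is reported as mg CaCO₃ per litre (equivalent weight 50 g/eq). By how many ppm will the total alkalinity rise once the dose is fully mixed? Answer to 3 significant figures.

Moles of NaHCO₃: 59,900 g ÷ 84 g/mol = 713.1 mol → 713.1 eq of alkalinity.
As CaCO₃: 713.1 eq × 50 g/eq = 35,650 g.
Rise: 35,650 g / 422,000 L × 1000 = 84.49 mg/L.

84.5 ppm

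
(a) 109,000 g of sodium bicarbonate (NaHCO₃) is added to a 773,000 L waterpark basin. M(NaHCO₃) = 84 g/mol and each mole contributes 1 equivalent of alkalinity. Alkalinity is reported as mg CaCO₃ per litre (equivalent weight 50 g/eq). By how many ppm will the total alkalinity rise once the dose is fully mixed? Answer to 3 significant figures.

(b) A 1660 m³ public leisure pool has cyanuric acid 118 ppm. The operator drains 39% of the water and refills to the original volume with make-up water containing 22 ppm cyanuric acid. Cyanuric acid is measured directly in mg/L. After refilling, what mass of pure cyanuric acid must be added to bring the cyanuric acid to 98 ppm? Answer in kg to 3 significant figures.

(a) 83.9 ppm; (b) 29.0 kg

(a) Moles of NaHCO₃: 109,000 g ÷ 84 g/mol = 1298 mol → 1298 eq of alkalinity.
(a) As CaCO₃: 1298 eq × 50 g/eq = 64,880 g.
(a) Rise: 64,880 g / 773,000 L × 1000 = 83.93 mg/L.

(b) Volume: 1660 m³ = 1,660,000 L.
(b) After draining 39% and refilling: 118 × 0.61 + 22 × 0.39 = 80.56 ppm.
(b) Deficit to target: 98 − 80.56 = 17.44 mg/L.
(b) Mass: 17.44 mg/L × 1,660,000 L = 28,950 g cyanuric acid.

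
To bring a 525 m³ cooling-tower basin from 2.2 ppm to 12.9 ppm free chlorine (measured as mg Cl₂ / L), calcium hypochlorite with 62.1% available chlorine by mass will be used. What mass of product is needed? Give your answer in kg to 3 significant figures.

9.05 kg

Volume: 525 m³ = 525,000 L.
Chlorine deficit: 12.9 − 2.2 = 10.7 ppm = 10.7 mg/L as Cl₂.
Cl₂ equivalent needed: 10.7 mg/L × 525,000 L = 5,618,000 mg = 5618 g.
Product at 62.1% available chlorine: 5618 / 0.621 = 9046 g.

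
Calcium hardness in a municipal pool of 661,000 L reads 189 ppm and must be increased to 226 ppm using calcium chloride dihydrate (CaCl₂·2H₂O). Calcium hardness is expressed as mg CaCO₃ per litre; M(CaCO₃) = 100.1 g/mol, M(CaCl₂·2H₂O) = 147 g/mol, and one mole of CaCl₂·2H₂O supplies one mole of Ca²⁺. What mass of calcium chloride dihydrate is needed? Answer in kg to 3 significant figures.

35.9 kg

Hardness to add: (226 − 189) = 37 mg/L as CaCO₃ × 661,000 L = 24,460 g as CaCO₃.
Moles of Ca²⁺ (1 mol Ca²⁺ ≡ 1 mol CaCO₃): 24,460 / 100.1 g/mol = 244.3 mol.
Mass of CaCl₂·2H₂O: 244.3 × 147 = 35,920 g.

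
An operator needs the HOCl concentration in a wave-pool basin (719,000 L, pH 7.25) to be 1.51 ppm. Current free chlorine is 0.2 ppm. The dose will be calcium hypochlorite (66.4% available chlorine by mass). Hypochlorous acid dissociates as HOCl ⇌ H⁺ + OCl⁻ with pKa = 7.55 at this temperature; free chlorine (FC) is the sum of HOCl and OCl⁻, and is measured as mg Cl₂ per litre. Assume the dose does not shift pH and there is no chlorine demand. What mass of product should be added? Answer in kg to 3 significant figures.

2.24 kg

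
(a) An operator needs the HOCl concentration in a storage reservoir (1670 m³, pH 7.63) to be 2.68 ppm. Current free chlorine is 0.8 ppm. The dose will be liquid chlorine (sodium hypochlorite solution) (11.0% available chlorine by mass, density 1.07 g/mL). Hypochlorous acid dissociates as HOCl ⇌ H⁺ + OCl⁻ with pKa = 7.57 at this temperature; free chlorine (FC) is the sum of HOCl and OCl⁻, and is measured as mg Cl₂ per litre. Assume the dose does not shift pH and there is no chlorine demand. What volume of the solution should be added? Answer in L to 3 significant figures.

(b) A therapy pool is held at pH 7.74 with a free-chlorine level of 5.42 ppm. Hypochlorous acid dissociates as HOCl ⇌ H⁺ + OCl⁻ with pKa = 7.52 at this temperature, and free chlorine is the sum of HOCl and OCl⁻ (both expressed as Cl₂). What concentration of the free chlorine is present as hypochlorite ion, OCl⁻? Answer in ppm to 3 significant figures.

(a) Volume: 1670 m³ = 1,670,000 L.
(a) [OCl⁻]/[HOCl] = 10^(pH − pKa) = 10^(7.63 − 7.57) = 1.148; fraction as HOCl = 1/(1 + 1.148) = 0.4655.
(a) Free chlorine required for 2.68 ppm HOCl: 2.68 / 0.4655 = 5.757 ppm.
(a) FC to add: 5.757 − 0.8 = 4.957 mg/L as Cl₂.
(a) Cl₂ equivalent: 4.957 mg/L × 1,670,000 L = 8278 g.
(a) Product at 11.0% available Cl: 8278 / 0.11 = 75,260 g.
(a) Volume: 75,260 g ÷ 1.07 g/mL = 70,330 mL.

(b) [OCl⁻]/[HOCl] = 10^(pH − pKa) = 10^(7.74 − 7.52) = 10^0.22 = 1.66.
(b) Fraction as HOCl = 1 / (1 + 1.66) = 0.376.
(b) OCl⁻ = (1 − 0.376) × 5.42 ppm = 3.382 ppm.

(a) 70.3 L; (b) 3.38 ppm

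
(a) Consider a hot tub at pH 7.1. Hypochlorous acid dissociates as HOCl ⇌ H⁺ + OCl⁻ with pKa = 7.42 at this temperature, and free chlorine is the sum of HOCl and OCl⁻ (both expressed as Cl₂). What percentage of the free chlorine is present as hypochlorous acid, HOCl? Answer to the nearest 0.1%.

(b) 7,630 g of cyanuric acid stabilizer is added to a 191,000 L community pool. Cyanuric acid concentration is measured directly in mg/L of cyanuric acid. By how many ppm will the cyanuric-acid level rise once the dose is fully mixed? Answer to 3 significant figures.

(a) [OCl⁻]/[HOCl] = 10^(pH − pKa) = 10^(7.1 − 7.42) = 10^-0.32 = 0.4786.
(a) Fraction as HOCl = 1 / (1 + 0.4786) = 0.6763.

(b) Rise: 7,630 g / 191,000 L × 1000 = 39.95 mg/L.

(a) 67.6%; (b) 39.9 ppm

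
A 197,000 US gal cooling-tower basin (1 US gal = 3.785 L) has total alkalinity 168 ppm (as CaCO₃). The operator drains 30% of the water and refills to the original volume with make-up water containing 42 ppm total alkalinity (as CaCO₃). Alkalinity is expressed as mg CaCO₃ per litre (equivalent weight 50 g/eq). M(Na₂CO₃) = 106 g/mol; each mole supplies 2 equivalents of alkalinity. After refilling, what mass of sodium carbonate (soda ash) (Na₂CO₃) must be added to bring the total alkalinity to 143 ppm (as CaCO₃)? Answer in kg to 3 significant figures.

Volume: 197,000 US gal × 3.785 L/gal = 745,645 L.
After draining 30% and refilling: 168 × 0.70 + 42 × 0.30 = 130.2 ppm.
Deficit to target: 143 − 130.2 = 12.8 mg/L.
As CaCO₃: 12.8 mg/L × 745,645 L = 9544 g; ÷ 50 g/eq ÷ 2 = 95.44 mol Na₂CO₃.
Mass: 95.44 × 106 = 10,120 g.

10.1 kg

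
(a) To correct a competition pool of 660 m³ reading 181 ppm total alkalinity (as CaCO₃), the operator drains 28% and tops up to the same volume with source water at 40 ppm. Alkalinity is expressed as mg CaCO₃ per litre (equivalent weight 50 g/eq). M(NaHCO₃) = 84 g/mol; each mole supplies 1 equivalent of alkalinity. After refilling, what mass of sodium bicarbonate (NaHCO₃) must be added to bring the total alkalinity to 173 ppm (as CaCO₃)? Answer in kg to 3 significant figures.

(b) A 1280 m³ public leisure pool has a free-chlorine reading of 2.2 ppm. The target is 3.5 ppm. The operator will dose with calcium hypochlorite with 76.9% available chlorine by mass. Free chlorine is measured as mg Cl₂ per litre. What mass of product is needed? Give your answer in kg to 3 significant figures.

(a) 34.9 kg; (b) 2.16 kg

(a) Volume: 660 m³ = 660,000 L.
(a) After draining 28% and refilling: 181 × 0.72 + 40 × 0.28 = 141.52 ppm.
(a) Deficit to target: 173 − 141.52 = 31.48 mg/L.
(a) As CaCO₃: 31.48 mg/L × 660,000 L = 20,780 g; ÷ 50 g/eq ÷ 1 = 415.5 mol NaHCO₃.
(a) Mass: 415.5 × 84 = 34,910 g.

(b) Volume: 1280 m³ = 1,280,000 L.
(b) Chlorine deficit: 3.5 − 2.2 = 1.3 ppm = 1.3 mg/L as Cl₂.
(b) Cl₂ equivalent needed: 1.3 mg/L × 1,280,000 L = 1,664,000 mg = 1664 g.
(b) Product at 76.9% available chlorine: 1664 / 0.769 = 2164 g.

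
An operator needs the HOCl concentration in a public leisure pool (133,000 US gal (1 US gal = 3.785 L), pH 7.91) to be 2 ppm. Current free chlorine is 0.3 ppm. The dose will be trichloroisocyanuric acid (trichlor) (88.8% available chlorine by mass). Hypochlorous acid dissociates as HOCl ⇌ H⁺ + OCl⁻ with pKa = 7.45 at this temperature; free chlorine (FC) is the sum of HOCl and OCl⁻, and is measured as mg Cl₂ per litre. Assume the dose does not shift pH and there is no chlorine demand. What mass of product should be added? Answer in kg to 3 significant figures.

Volume: 133,000 US gal × 3.785 L/gal = 503,405 L.
[OCl⁻]/[HOCl] = 10^(pH − pKa) = 10^(7.91 − 7.45) = 2.884; fraction as HOCl = 1/(1 + 2.884) = 0.2575.
Free chlorine required for 2 ppm HOCl: 2 / 0.2575 = 7.768 ppm.
FC to add: 7.768 − 0.3 = 7.468 mg/L as Cl₂.
Cl₂ equivalent: 7.468 mg/L × 503,405 L = 3759 g.
Product at 88.8% available Cl: 3759 / 0.888 = 4234 g.

4.23 kg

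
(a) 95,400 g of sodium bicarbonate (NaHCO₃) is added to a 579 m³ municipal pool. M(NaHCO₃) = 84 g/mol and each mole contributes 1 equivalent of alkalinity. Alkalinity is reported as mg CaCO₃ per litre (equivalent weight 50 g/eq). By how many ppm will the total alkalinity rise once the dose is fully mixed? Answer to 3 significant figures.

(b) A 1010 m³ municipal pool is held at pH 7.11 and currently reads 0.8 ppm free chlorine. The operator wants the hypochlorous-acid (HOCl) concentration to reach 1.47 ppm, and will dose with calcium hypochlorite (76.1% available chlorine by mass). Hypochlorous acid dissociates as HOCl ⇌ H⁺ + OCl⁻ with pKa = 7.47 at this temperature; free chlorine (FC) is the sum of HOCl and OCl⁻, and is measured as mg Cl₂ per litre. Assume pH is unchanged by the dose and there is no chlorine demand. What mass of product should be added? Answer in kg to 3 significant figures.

(a) 98.1 ppm; (b) 1.74 kg

(a) Volume: 579 m³ = 579,000 L.
(a) Moles of NaHCO₃: 95,400 g ÷ 84 g/mol = 1136 mol → 1136 eq of alkalinity.
(a) As CaCO₃: 1136 eq × 50 g/eq = 56,790 g.
(a) Rise: 56,790 g / 579,000 L × 1000 = 98.08 mg/L.

(b) Volume: 1010 m³ = 1,010,000 L.
(b) [OCl⁻]/[HOCl] = 10^(pH − pKa) = 10^(7.11 − 7.47) = 0.4365; fraction as HOCl = 1/(1 + 0.4365) = 0.6961.
(b) Free chlorine required for 1.47 ppm HOCl: 1.47 / 0.6961 = 2.112 ppm.
(b) FC to add: 2.112 − 0.8 = 1.312 mg/L as Cl₂.
(b) Cl₂ equivalent: 1.312 mg/L × 1,010,000 L = 1325 g.
(b) Product at 76.1% available Cl: 1325 / 0.761 = 1741 g.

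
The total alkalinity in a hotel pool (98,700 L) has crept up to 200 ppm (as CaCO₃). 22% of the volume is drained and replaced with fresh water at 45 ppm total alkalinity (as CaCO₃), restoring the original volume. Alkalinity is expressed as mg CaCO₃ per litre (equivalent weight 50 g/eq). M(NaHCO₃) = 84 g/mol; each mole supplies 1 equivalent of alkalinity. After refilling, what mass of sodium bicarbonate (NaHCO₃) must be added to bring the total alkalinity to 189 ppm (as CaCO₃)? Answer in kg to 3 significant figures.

3.83 kg

After draining 22% and refilling: 200 × 0.78 + 45 × 0.22 = 165.9 ppm.
Deficit to target: 189 − 165.9 = 23.1 mg/L.
As CaCO₃: 23.1 mg/L × 98,700 L = 2280 g; ÷ 50 g/eq ÷ 1 = 45.6 mol NaHCO₃.
Mass: 45.6 × 84 = 3830 g.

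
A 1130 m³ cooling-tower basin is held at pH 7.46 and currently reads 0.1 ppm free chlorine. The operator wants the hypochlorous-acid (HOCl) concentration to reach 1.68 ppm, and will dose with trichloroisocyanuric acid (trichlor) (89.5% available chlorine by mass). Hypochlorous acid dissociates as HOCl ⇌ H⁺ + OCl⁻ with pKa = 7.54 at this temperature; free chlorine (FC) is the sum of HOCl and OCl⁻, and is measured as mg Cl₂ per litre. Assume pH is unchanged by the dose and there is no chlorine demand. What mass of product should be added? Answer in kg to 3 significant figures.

Volume: 1130 m³ = 1,130,000 L.
[OCl⁻]/[HOCl] = 10^(pH − pKa) = 10^(7.46 − 7.54) = 0.8318; fraction as HOCl = 1/(1 + 0.8318) = 0.5459.
Free chlorine required for 1.68 ppm HOCl: 1.68 / 0.5459 = 3.077 ppm.
FC to add: 3.077 − 0.1 = 2.977 mg/L as Cl₂.
Cl₂ equivalent: 2.977 mg/L × 1,130,000 L = 3364 g.
Product at 89.5% available Cl: 3364 / 0.895 = 3759 g.

3.76 kg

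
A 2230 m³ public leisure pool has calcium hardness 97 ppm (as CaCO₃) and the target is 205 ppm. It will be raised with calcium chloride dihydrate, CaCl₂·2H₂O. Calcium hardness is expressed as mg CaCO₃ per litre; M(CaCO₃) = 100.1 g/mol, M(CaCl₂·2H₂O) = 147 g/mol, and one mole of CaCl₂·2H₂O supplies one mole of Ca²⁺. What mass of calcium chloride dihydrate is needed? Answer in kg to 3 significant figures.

Volume: 2230 m³ = 2,230,000 L.
Hardness to add: (205 − 97) = 108 mg/L as CaCO₃ × 2,230,000 L = 240,800 g as CaCO₃.
Moles of Ca²⁺ (1 mol Ca²⁺ ≡ 1 mol CaCO₃): 240,800 / 100.1 g/mol = 2406 mol.
Mass of CaCl₂·2H₂O: 2406 × 147 = 353,700 g.

354 kg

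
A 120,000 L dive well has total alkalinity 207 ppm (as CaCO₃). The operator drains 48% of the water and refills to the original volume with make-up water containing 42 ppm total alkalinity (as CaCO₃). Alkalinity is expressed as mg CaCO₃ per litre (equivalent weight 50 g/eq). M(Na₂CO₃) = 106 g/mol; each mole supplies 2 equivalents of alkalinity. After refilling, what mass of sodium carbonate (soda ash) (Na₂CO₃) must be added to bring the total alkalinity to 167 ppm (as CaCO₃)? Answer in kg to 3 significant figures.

4.99 kg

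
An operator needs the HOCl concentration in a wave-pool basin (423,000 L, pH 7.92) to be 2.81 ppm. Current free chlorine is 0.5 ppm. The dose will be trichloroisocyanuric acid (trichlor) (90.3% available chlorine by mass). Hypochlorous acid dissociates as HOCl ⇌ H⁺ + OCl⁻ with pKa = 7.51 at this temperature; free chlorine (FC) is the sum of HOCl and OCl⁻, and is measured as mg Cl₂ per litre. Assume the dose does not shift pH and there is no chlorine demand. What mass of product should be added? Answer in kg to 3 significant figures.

[OCl⁻]/[HOCl] = 10^(pH − pKa) = 10^(7.92 − 7.51) = 2.57; fraction as HOCl = 1/(1 + 2.57) = 0.2801.
Free chlorine required for 2.81 ppm HOCl: 2.81 / 0.2801 = 10.03 ppm.
FC to add: 10.03 − 0.5 = 9.533 mg/L as Cl₂.
Cl₂ equivalent: 9.533 mg/L × 423,000 L = 4032 g.
Product at 90.3% available Cl: 4032 / 0.903 = 4466 g.

4.47 kg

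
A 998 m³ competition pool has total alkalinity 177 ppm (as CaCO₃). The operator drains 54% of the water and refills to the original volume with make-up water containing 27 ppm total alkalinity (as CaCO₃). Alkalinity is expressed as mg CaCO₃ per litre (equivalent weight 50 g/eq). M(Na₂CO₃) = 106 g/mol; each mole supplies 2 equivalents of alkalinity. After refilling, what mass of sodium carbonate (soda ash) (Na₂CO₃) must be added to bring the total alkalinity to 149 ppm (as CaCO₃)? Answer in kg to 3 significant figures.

56.1 kg

Volume: 998 m³ = 998,000 L.
After draining 54% and refilling: 177 × 0.46 + 27 × 0.54 = 96 ppm.
Deficit to target: 149 − 96 = 53 mg/L.
As CaCO₃: 53 mg/L × 998,000 L = 52,890 g; ÷ 50 g/eq ÷ 2 = 528.9 mol Na₂CO₃.
Mass: 528.9 × 106 = 56,070 g.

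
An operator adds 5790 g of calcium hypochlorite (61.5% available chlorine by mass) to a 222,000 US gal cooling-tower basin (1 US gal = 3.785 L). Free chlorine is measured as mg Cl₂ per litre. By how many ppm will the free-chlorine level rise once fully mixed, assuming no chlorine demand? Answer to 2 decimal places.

Volume: 222,000 US gal × 3.785 L/gal = 840,270 L.
Available chlorine delivered: 5790 g × 0.615 = 3561 g as Cl₂.
Concentration rise: 3561 g / 840,270 L = 4.238 mg/L = 4.24 ppm.

4.24 ppm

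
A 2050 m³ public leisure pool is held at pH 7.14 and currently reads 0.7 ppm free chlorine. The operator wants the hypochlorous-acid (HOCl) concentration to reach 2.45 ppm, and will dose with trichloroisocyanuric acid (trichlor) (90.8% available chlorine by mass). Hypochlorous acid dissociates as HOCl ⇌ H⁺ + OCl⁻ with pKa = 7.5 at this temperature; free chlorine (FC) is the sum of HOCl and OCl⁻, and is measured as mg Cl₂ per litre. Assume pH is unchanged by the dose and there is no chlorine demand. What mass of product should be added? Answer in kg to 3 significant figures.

Volume: 2050 m³ = 2,050,000 L.
[OCl⁻]/[HOCl] = 10^(pH − pKa) = 10^(7.14 − 7.5) = 0.4365; fraction as HOCl = 1/(1 + 0.4365) = 0.6961.
Free chlorine required for 2.45 ppm HOCl: 2.45 / 0.6961 = 3.519 ppm.
FC to add: 3.519 − 0.7 = 2.819 mg/L as Cl₂.
Cl₂ equivalent: 2.819 mg/L × 2,050,000 L = 5780 g.
Product at 90.8% available Cl: 5780 / 0.908 = 6366 g.

6.37 kg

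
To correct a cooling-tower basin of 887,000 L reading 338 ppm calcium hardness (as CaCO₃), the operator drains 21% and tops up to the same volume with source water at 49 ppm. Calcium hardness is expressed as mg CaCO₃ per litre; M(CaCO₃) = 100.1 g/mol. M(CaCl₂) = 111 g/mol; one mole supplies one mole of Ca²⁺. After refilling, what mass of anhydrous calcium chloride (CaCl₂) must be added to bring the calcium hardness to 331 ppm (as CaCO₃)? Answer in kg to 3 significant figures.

After draining 21% and refilling: 338 × 0.79 + 49 × 0.21 = 277.31 ppm.
Deficit to target: 331 − 277.31 = 53.69 mg/L.
As CaCO₃: 53.69 mg/L × 887,000 L = 47,620 g; ÷ 100.1 = 475.8 mol Ca²⁺.
Mass: 475.8 × 111 = 52,810 g.

52.8 kg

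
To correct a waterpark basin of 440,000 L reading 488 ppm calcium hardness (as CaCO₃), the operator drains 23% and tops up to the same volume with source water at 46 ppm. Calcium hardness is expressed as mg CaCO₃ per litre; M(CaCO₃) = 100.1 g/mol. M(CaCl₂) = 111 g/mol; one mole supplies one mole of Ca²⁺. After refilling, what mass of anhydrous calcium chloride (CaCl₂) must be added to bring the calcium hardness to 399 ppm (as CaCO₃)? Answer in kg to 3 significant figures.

6.18 kg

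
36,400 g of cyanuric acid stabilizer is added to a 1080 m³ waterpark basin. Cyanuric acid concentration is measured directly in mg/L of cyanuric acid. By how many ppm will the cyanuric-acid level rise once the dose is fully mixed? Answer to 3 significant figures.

Volume: 1080 m³ = 1,080,000 L.
Rise: 36,400 g / 1,080,000 L × 1000 = 33.7 mg/L.

33.7 ppm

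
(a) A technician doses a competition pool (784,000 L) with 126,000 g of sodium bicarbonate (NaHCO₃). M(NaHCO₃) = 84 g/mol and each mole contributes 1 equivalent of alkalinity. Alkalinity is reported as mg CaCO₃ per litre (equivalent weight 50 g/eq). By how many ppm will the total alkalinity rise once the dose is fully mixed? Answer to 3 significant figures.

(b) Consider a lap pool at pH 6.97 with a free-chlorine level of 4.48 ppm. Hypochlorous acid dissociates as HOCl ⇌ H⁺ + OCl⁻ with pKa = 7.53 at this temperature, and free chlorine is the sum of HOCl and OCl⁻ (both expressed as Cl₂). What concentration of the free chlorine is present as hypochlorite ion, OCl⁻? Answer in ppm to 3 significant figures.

(a) 95.7 ppm; (b) 0.967 ppm

(a) Moles of NaHCO₃: 126,000 g ÷ 84 g/mol = 1500 mol → 1500 eq of alkalinity.
(a) As CaCO₃: 1500 eq × 50 g/eq = 75,000 g.
(a) Rise: 75,000 g / 784,000 L × 1000 = 95.66 mg/L.

(b) [OCl⁻]/[HOCl] = 10^(pH − pKa) = 10^(6.97 − 7.53) = 10^-0.56 = 0.2754.
(b) Fraction as HOCl = 1 / (1 + 0.2754) = 0.7841.
(b) OCl⁻ = (1 − 0.7841) × 4.48 ppm = 0.9674 ppm.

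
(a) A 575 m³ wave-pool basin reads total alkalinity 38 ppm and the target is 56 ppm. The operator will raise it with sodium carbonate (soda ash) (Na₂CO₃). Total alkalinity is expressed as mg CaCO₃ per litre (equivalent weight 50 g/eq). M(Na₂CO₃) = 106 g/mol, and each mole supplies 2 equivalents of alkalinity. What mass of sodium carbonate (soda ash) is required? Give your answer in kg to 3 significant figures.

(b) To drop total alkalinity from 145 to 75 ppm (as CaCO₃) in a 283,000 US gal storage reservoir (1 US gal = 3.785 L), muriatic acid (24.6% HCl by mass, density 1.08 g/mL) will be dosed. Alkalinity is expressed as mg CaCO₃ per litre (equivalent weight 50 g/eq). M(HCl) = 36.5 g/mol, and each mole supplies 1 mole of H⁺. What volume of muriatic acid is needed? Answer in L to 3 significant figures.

(a) 11.0 kg; (b) 206 L

(a) Volume: 575 m³ = 575,000 L.
(a) Alkalinity to add: (56 − 38) = 18 mg/L as CaCO₃ × 575,000 L = 10,350 g as CaCO₃.
(a) Equivalents: 10,350 g ÷ 50 g/eq = 207 eq.
(a) Each mole of Na₂CO₃ supplies 2 eq, so 207 / 2 = 103.5 mol.
(a) Mass: 103.5 mol × 106 g/mol = 10,970 g.

(b) Volume: 283,000 US gal × 3.785 L/gal = 1,071,155 L.
(b) Alkalinity to neutralize: (145 − 75) = 70 mg/L as CaCO₃ × 1,071,155 L = 74,980 g as CaCO₃.
(b) Equivalents of H⁺ required: 74,980 ÷ 50 g/eq = 1500 eq = 1500 mol HCl.
(b) Mass of HCl: 1500 × 36.5 = 54,740 g.
(b) Mass of 24.6% solution: 54,740 / 0.246 = 222,500 g.
(b) Volume: 222,500 g ÷ 1.08 g/mL = 206,000 mL.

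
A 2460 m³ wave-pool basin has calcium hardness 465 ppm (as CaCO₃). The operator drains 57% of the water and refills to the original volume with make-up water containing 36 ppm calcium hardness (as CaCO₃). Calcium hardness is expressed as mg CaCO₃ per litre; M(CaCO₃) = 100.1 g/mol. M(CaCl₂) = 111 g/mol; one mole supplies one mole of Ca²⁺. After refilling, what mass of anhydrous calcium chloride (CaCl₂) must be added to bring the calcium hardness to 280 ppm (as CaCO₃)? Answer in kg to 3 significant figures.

162 kg

Volume: 2460 m³ = 2,460,000 L.
After draining 57% and refilling: 465 × 0.43 + 36 × 0.57 = 220.47 ppm.
Deficit to target: 280 − 220.47 = 59.53 mg/L.
As CaCO₃: 59.53 mg/L × 2,460,000 L = 146,400 g; ÷ 100.1 = 1463 mol Ca²⁺.
Mass: 1463 × 111 = 162,400 g.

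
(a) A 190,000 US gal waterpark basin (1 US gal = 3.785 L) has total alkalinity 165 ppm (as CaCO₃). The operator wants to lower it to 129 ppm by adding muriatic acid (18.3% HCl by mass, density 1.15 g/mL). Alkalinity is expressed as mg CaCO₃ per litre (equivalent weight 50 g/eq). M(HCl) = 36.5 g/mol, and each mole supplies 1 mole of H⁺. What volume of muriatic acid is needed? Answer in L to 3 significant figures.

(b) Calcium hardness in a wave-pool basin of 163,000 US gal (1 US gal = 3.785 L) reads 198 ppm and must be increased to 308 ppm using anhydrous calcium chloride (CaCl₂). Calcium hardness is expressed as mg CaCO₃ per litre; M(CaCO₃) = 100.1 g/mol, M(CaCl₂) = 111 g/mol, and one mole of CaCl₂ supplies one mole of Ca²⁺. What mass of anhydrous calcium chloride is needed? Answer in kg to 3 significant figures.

(a) 89.8 L; (b) 75.3 kg

(a) Volume: 190,000 US gal × 3.785 L/gal = 719,150 L.
(a) Alkalinity to neutralize: (165 − 129) = 36 mg/L as CaCO₃ × 719,150 L = 25,890 g as CaCO₃.
(a) Equivalents of H⁺ required: 25,890 ÷ 50 g/eq = 517.8 eq = 517.8 mol HCl.
(a) Mass of HCl: 517.8 × 36.5 = 18,900 g.
(a) Mass of 18.3% solution: 18,900 / 0.183 = 103,300 g.
(a) Volume: 103,300 g ÷ 1.15 g/mL = 89,800 mL.

(b) Volume: 163,000 US gal × 3.785 L/gal = 616,955 L.
(b) Hardness to add: (308 − 198) = 110 mg/L as CaCO₃ × 616,955 L = 67,870 g as CaCO₃.
(b) Moles of Ca²⁺ (1 mol Ca²⁺ ≡ 1 mol CaCO₃): 67,870 / 100.1 g/mol = 678 mol.
(b) Mass of CaCl₂: 678 × 111 = 75,250 g.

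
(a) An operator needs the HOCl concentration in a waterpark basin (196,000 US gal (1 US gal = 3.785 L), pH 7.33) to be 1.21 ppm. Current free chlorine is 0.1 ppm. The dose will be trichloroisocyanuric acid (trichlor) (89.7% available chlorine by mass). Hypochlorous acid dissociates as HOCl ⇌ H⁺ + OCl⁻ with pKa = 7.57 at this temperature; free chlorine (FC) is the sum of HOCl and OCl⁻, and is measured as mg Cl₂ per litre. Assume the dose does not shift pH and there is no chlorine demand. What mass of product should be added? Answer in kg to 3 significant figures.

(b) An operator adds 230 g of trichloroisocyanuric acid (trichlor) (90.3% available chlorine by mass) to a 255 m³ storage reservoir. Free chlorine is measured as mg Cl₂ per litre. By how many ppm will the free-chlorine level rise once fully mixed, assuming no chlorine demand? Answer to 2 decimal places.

(a) Volume: 196,000 US gal × 3.785 L/gal = 741,860 L.
(a) [OCl⁻]/[HOCl] = 10^(pH − pKa) = 10^(7.33 − 7.57) = 0.5754; fraction as HOCl = 1/(1 + 0.5754) = 0.6347.
(a) Free chlorine required for 1.21 ppm HOCl: 1.21 / 0.6347 = 1.906 ppm.
(a) FC to add: 1.906 − 0.1 = 1.806 mg/L as Cl₂.
(a) Cl₂ equivalent: 1.806 mg/L × 741,860 L = 1340 g.
(a) Product at 89.7% available Cl: 1340 / 0.897 = 1494 g.

(b) Volume: 255 m³ = 255,000 L.
(b) Available chlorine delivered: 230 g × 0.903 = 207.7 g as Cl₂.
(b) Concentration rise: 207.7 g / 255,000 L = 0.8145 mg/L = 0.81 ppm.

(a) 1.49 kg; (b) 0.81 ppm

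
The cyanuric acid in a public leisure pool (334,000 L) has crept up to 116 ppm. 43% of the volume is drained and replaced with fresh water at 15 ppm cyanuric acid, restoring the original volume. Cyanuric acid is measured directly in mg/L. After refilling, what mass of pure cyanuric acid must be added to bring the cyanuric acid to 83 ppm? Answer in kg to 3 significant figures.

3.48 kg

After draining 43% and refilling: 116 × 0.57 + 15 × 0.43 = 72.57 ppm.
Deficit to target: 83 − 72.57 = 10.43 mg/L.
Mass: 10.43 mg/L × 334,000 L = 3484 g cyanuric acid.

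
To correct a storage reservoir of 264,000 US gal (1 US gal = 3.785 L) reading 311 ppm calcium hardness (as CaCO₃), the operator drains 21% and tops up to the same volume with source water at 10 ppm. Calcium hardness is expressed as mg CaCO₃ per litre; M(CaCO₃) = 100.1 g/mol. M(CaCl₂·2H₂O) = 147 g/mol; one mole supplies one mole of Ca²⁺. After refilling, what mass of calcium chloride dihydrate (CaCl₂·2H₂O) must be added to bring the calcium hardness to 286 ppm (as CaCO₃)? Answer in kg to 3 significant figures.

56.1 kg

Volume: 264,000 US gal × 3.785 L/gal = 999,240 L.
After draining 21% and refilling: 311 × 0.79 + 10 × 0.21 = 247.79 ppm.
Deficit to target: 286 − 247.79 = 38.21 mg/L.
As CaCO₃: 38.21 mg/L × 999,240 L = 38,180 g; ÷ 100.1 = 381.4 mol Ca²⁺.
Mass: 381.4 × 147 = 56,070 g.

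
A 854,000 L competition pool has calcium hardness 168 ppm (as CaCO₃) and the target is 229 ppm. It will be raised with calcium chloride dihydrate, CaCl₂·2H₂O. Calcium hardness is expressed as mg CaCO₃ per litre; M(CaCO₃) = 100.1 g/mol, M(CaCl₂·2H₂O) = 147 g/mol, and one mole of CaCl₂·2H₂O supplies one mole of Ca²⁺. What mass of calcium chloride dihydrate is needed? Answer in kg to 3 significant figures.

76.5 kg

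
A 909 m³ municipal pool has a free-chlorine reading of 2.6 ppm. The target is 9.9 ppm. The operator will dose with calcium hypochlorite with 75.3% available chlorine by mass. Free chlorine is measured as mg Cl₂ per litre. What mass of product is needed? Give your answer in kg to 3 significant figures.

Volume: 909 m³ = 909,000 L.
Chlorine deficit: 9.9 − 2.6 = 7.3 ppm = 7.3 mg/L as Cl₂.
Cl₂ equivalent needed: 7.3 mg/L × 909,000 L = 6,636,000 mg = 6636 g.
Product at 75.3% available chlorine: 6636 / 0.753 = 8812 g.

8.81 kg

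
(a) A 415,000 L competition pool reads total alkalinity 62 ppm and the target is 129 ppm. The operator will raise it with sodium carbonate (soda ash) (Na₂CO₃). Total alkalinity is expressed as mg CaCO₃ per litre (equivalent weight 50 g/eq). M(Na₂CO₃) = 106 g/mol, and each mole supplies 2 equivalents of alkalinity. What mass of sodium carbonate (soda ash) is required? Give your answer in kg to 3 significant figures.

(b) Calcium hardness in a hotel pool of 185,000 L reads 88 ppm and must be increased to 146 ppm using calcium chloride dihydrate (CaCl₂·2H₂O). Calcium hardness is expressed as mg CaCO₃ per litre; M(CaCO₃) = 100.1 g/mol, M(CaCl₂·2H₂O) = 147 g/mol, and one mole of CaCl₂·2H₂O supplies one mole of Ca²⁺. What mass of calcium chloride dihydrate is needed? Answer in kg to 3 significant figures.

(a) 29.5 kg; (b) 15.8 kg

(a) Alkalinity to add: (129 − 62) = 67 mg/L as CaCO₃ × 415,000 L = 27,800 g as CaCO₃.
(a) Equivalents: 27,800 g ÷ 50 g/eq = 556.1 eq.
(a) Each mole of Na₂CO₃ supplies 2 eq, so 556.1 / 2 = 278.1 mol.
(a) Mass: 278.1 mol × 106 g/mol = 29,470 g.

(b) Hardness to add: (146 − 88) = 58 mg/L as CaCO₃ × 185,000 L = 10,730 g as CaCO₃.
(b) Moles of Ca²⁺ (1 mol Ca²⁺ ≡ 1 mol CaCO₃): 10,730 / 100.1 g/mol = 107.2 mol.
(b) Mass of CaCl₂·2H₂O: 107.2 × 147 = 15,760 g.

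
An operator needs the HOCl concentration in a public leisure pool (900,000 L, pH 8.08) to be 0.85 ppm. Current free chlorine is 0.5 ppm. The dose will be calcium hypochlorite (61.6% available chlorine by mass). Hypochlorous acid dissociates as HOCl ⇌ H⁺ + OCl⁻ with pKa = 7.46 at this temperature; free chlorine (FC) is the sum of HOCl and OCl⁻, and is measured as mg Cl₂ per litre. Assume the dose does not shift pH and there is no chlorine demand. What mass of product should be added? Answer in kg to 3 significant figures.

5.69 kg

[OCl⁻]/[HOCl] = 10^(pH − pKa) = 10^(8.08 − 7.46) = 4.169; fraction as HOCl = 1/(1 + 4.169) = 0.1935.
Free chlorine required for 0.85 ppm HOCl: 0.85 / 0.1935 = 4.393 ppm.
FC to add: 4.393 − 0.5 = 3.893 mg/L as Cl₂.
Cl₂ equivalent: 3.893 mg/L × 900,000 L = 3504 g.
Product at 61.6% available Cl: 3504 / 0.616 = 5688 g.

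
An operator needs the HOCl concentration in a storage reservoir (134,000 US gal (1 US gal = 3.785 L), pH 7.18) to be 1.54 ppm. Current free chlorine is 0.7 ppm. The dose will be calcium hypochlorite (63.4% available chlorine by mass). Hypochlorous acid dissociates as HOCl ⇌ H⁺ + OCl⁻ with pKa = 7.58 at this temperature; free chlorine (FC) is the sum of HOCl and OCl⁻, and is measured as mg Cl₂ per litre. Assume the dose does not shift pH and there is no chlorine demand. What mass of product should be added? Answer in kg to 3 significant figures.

1.16 kg

Volume: 134,000 US gal × 3.785 L/gal = 507,190 L.
[OCl⁻]/[HOCl] = 10^(pH − pKa) = 10^(7.18 − 7.58) = 0.3981; fraction as HOCl = 1/(1 + 0.3981) = 0.7153.
Free chlorine required for 1.54 ppm HOCl: 1.54 / 0.7153 = 2.153 ppm.
FC to add: 2.153 − 0.7 = 1.453 mg/L as Cl₂.
Cl₂ equivalent: 1.453 mg/L × 507,190 L = 737 g.
Product at 63.4% available Cl: 737 / 0.634 = 1162 g.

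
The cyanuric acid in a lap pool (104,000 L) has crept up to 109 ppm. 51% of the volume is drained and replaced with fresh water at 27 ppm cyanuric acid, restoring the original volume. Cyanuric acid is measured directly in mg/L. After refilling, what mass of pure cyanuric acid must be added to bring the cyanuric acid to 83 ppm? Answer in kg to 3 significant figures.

After draining 51% and refilling: 109 × 0.49 + 27 × 0.51 = 67.18 ppm.
Deficit to target: 83 − 67.18 = 15.82 mg/L.
Mass: 15.82 mg/L × 104,000 L = 1645 g cyanuric acid.

1.65 kg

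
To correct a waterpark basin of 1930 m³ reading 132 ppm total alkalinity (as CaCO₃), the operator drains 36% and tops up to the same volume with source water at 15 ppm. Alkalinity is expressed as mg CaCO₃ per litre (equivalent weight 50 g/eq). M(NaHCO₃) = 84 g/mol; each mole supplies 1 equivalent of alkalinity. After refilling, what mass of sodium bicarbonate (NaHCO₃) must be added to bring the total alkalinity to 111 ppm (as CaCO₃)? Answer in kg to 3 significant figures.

68.5 kg

Volume: 1930 m³ = 1,930,000 L.
After draining 36% and refilling: 132 × 0.64 + 15 × 0.36 = 89.88 ppm.
Deficit to target: 111 − 89.88 = 21.12 mg/L.
As CaCO₃: 21.12 mg/L × 1,930,000 L = 40,760 g; ÷ 50 g/eq ÷ 1 = 815.2 mol NaHCO₃.
Mass: 815.2 × 84 = 68,480 g.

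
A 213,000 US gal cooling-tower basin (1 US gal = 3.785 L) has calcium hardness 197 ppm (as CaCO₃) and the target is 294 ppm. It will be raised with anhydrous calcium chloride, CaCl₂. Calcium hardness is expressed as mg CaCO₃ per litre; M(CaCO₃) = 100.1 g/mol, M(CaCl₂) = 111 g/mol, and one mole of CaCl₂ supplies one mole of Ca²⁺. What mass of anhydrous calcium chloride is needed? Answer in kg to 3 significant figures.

Volume: 213,000 US gal × 3.785 L/gal = 806,205 L.
Hardness to add: (294 − 197) = 97 mg/L as CaCO₃ × 806,205 L = 78,200 g as CaCO₃.
Moles of Ca²⁺ (1 mol Ca²⁺ ≡ 1 mol CaCO₃): 78,200 / 100.1 g/mol = 781.2 mol.
Mass of CaCl₂: 781.2 × 111 = 86,720 g.

86.7 kg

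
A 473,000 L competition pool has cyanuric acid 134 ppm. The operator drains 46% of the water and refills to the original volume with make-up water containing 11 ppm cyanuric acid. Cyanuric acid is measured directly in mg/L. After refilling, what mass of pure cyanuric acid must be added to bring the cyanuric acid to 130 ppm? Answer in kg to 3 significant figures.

After draining 46% and refilling: 134 × 0.54 + 11 × 0.46 = 77.42 ppm.
Deficit to target: 130 − 77.42 = 52.58 mg/L.
Mass: 52.58 mg/L × 473,000 L = 24,870 g cyanuric acid.

24.9 kg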